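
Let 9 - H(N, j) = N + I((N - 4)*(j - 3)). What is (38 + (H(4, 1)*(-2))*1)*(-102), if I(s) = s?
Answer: -2856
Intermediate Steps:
H(N, j) = 9 - N - (-4 + N)*(-3 + j) (H(N, j) = 9 - (N + (N - 4)*(j - 3)) = 9 - (N + (-4 + N)*(-3 + j)) = 9 + (-N - (-4 + N)*(-3 + j)) = 9 - N - (-4 + N)*(-3 + j))
(38 + (H(4, 1)*(-2))*1)*(-102) = (38 + ((-3 + 2*4 + 4*1 - 1*4*1)*(-2))*1)*(-102) = (38 + ((-3 + 8 + 4 - 4)*(-2))*1)*(-102) = (38 + (5*(-2))*1)*(-102) = (38 - 10*1)*(-102) = (38 - 10)*(-102) = 28*(-102) = -2856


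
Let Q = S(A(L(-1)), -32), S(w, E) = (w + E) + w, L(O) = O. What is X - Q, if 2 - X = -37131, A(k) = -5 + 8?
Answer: 37159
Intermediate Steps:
A(k) = 3
X = 37133 (X = 2 - 1*(-37131) = 2 + 37131 = 37133)
S(w, E) = E + 2*w (S(w, E) = (E + w) + w = E + 2*w)
Q = -26 (Q = -32 + 2*3 = -32 + 6 = -26)
X - Q = 37133 - 1*(-26) = 37133 + 26 = 37159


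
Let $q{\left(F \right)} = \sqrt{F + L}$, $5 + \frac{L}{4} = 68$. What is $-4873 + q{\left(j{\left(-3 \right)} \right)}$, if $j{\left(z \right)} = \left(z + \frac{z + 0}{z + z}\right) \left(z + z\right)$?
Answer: $-4873 + \sqrt{267} \approx -4856.7$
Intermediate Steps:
$L = 252$ ($L = -20 + 4 \cdot 68 = -20 + 272 = 252$)
$j{\left(z \right)} = 2 z \left(\frac{1}{2} + z\right)$ ($j{\left(z \right)} = \left(z + \frac{z}{2 z}\right) 2 z = \left(z + z \frac{1}{2 z}\right) 2 z = \left(z + \frac{1}{2}\right) 2 z = \left(\frac{1}{2} + z\right) 2 z = 2 z \left(\frac{1}{2} + z\right)$)
$q{\left(F \right)} = \sqrt{252 + F}$ ($q{\left(F \right)} = \sqrt{F + 252} = \sqrt{252 + F}$)
$-4873 + q{\left(j{\left(-3 \right)} \right)} = -4873 + \sqrt{252 - 3 \left(1 + 2 \left(-3\right)\right)} = -4873 + \sqrt{252 - 3 \left(1 - 6\right)} = -4873 + \sqrt{252 - -15} = -4873 + \sqrt{252 + 15} = -4873 + \sqrt{267}$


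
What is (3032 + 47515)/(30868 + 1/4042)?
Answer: 204310974/124768457 ≈ 1.6375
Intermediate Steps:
(3032 + 47515)/(30868 + 1/4042) = 50547/(30868 + 1/4042) = 50547/(124768457/4042) = 50547*(4042/124768457) = 204310974/124768457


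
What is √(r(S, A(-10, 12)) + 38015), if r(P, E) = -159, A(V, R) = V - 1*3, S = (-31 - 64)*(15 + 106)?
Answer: 52*√14 ≈ 194.57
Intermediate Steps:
S = -11495 (S = -95*121 = -11495)
A(V, R) = -3 + V (A(V, R) = V - 3 = -3 + V)
√(r(S, A(-10, 12)) + 38015) = √(-159 + 38015) = √37856 = 52*√14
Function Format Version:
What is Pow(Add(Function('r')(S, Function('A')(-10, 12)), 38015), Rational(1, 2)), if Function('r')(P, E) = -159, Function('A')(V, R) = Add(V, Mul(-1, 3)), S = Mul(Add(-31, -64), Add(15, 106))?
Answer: Mul(52, Pow(14, Rational(1, 2))) ≈ 194.57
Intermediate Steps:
S = -11495 (S = Mul(-95, 121) = -11495)
Function('A')(V, R) = Add(-3, V) (Function('A')(V, R) = Add(V, -3) = Add(-3, V))
Pow(Add(Function('r')(S, Function('A')(-10, 12)), 38015), Rational(1, 2)) = Pow(Add(-159, 38015), Rational(1, 2)) = Pow(37856, Rational(1, 2)) = Mul(52, Pow(14, Rational(1, 2)))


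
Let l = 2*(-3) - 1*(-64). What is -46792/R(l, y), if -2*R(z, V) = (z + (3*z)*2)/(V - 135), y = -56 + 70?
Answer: -5661832/203 ≈ -27891.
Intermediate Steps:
l = 58 (l = -6 + 64 = 58)
y = 14
R(z, V) = -7*z/(2*(-135 + V)) (R(z, V) = -(z + (3*z)*2)/(2*(V - 135)) = -(z + 6*z)/(2*(-135 + V)) = -7*z/(2*(-135 + V)))
-46792/R(l, y) = -46792/((-7*58/(-270 + 2*14))) = -46792/((-7*58/(-270 + 28))) = -46792/((-7*58/(-242))) = -46792/((-7*58*(-1/242))) = -46792/203/121 = -46792*121/203 = -5661832/203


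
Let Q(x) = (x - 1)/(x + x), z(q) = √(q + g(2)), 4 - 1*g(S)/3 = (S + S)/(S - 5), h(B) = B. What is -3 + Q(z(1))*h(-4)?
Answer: -5 + 2*√17/17 ≈ -4.5149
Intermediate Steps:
g(S) = 12 - 6*S/(-5 + S) (g(S) = 12 - 3*(S + S)/(S - 5) = 12 - 3*2*S/(-5 + S) = 12 - 6*S/(-5 + S))
z(q) = √(16 + q) (z(q) = √(q + 6*(-10 + 2)/(-5 + 2)) = √(q + 6*(-8)/(-3)) = √(q + 6*(-⅓)*(-8)) = √(q + 16) = √(16 + q))
Q(x) = (-1 + x)/(2*x) (Q(x) = (-1 + x)/((2*x)) = (-1 + x)*(1/(2*x)) = (-1 + x)/(2*x))
-3 + Q(z(1))*h(-4) = -3 + ((-1 + √(16 + 1))/(2*(√(16 + 1))))*(-4) = -3 + ((-1 + √17)/(2*(√17)))*(-4) = -3 + ((√17/17)*(-1 + √17)/2)*(-4) = -3 + (√17*(-1 + √17)/34)*(-4) = -3 - 2*√17*(-1 + √17)/17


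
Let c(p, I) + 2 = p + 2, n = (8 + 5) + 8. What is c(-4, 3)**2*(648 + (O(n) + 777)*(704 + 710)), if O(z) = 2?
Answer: 17634464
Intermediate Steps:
n = 21 (n = 13 + 8 = 21)
c(p, I) = p (c(p, I) = -2 + (p + 2) = -2 + (2 + p) = p)
c(-4, 3)**2*(648 + (O(n) + 777)*(704 + 710)) = (-4)**2*(648 + (2 + 777)*(704 + 710)) = 16*(648 + 779*1414) = 16*(648 + 1101506) = 16*1102154 = 17634464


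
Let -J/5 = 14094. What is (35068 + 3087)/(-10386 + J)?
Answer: -38155/80856 ≈ -0.47189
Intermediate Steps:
J = -70470 (J = -5*14094 = -70470)
(35068 + 3087)/(-10386 + J) = (35068 + 3087)/(-10386 - 70470) = 38155/(-80856) = 38155*(-1/80856) = -38155/80856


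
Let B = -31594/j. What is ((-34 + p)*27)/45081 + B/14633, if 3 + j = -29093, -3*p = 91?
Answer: -41006883439/1066320347956 ≈ -0.038456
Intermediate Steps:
p = -91/3 (p = -1/3*91 = -91/3 ≈ -30.333)
j = -29096 (j = -3 - 29093 = -29096)
B = 15797/14548 (B = -31594/(-29096) = -31594*(-1/29096) = 15797/14548 ≈ 1.0859)
((-34 + p)*27)/45081 + B/14633 = ((-34 - 91/3)*27)/45081 + (15797/14548)/14633 = -193/3*27*(1/45081) + (15797/14548)*(1/14633) = -1737*1/45081 + 15797/212880884 = -193/5009 + 15797/212880884 = -41006883439/1066320347956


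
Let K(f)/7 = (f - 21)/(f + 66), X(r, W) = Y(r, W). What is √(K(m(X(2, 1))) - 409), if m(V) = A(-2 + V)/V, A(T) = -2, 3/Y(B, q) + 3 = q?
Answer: I*√16772262/202 ≈ 20.274*I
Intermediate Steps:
Y(B, q) = 3/(-3 + q)
X(r, W) = 3/(-3 + W)
m(V) = -2/V
K(f) = 7*(-21 + f)/(66 + f) (K(f) = 7*((f - 21)/(f + 66)) = 7*((-21 + f)/(66 + f)) = 7*(-21 + f)/(66 + f))
√(K(m(X(2, 1))) - 409) = √(7*(-21 - 2/(3/(-3 + 1)))/(66 - 2/(3/(-3 + 1))) - 409) = √(7*(-21 - 2/(3/(-2)))/(66 - 2/(3/(-2))) - 409) = √(7*(-21 - 2/(3*(-½)))/(66 - 2/(3*(-½))) - 409) = √(7*(-21 - 2/(-3/2))/(66 - 2/(-3/2)) - 409) = √(7*(-21 - 2*(-⅔))/(66 - 2*(-⅔)) - 409) = √(7*(-21 + 4/3)/(66 + 4/3) - 409) = √(7*(-59/3)/(202/3) - 409) = √(7*(3/202)*(-59/3) - 409) = √(-413/202 - 409) = √(-83031/202) = I*√16772262/202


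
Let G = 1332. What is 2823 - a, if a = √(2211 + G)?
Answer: 2823 - √3543 ≈ 2763.5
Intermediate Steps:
a = √3543 (a = √(2211 + 1332) = √3543 ≈ 59.523)
2823 - a = 2823 - √3543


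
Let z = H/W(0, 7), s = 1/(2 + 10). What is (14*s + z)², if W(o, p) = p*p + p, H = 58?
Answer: 34225/7056 ≈ 4.8505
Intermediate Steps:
W(o, p) = p + p² (W(o, p) = p² + p = p + p²)
s = 1/12 ≈ 0.083333
z = 29/28 (z = 58/((7*(1 + 7))) = 58/((7*8)) = 58/56 = 58*(1/56) = 29/28 ≈ 1.0357)
(14*s + z)² = (14*(1/12) + 29/28)² = (7/6 + 29/28)² = (185/84)² = 34225/7056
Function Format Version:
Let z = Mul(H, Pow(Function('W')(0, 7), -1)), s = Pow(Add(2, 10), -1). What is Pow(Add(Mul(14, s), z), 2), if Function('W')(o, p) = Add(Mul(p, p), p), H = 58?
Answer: Rational(34225, 7056) ≈ 4.8505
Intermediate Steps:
Function('W')(o, p) = Add(p, Pow(p, 2)) (Function('W')(o, p) = Add(Pow(p, 2), p) = Add(p, Pow(p, 2)))
s = Rational(1, 12) (s = Pow(12, -1) = Rational(1, 12) ≈ 0.083333)
z = Rational(29, 28) (z = Mul(58, Pow(Mul(7, Add(1, 7)), -1)) = Mul(58, Pow(Mul(7, 8), -1)) = Mul(58, Pow(56, -1)) = Mul(58, Rational(1, 56)) = Rational(29, 28) ≈ 1.0357)
Pow(Add(Mul(14, s), z), 2) = Pow(Add(Mul(14, Rational(1, 12)), Rational(29, 28)), 2) = Pow(Add(Rational(7, 6), Rational(29, 28)), 2) = Pow(Rational(185, 84), 2) = Rational(34225, 7056)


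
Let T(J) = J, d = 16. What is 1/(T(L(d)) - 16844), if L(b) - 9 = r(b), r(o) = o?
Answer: -1/16819 ≈ -5.9457e-5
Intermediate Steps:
L(b) = 9 + b
1/(T(L(d)) - 16844) = 1/((9 + 16) - 16844) = 1/(25 - 16844) = 1/(-16819) = -1/16819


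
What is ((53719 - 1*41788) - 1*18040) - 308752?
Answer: -314861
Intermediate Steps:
((53719 - 1*41788) - 1*18040) - 308752 = ((53719 - 41788) - 18040) - 308752 = (11931 - 18040) - 308752 = -6109 - 308752 = -314861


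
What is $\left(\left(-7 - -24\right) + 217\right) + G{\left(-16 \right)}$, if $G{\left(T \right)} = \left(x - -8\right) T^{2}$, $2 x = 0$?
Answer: $2282$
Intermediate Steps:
$x = 0$ ($x = \frac{1}{2} \cdot 0 = 0$)
$G{\left(T \right)} = 8 T^{2}$ ($G{\left(T \right)} = \left(0 - -8\right) T^{2} = \left(0 + 8\right) T^{2} = 8 T^{2}$)
$\left(\left(-7 - -24\right) + 217\right) + G{\left(-16 \right)} = \left(\left(-7 - -24\right) + 217\right) + 8 \left(-16\right)^{2} = \left(\left(-7 + 24\right) + 217\right) + 8 \cdot 256 = \left(17 + 217\right) + 2048 = 234 + 2048 = 2282$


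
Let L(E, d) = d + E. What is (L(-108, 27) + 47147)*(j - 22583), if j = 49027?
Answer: 1244613304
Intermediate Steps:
L(E, d) = E + d
(L(-108, 27) + 47147)*(j - 22583) = ((-108 + 27) + 47147)*(49027 - 22583) = (-81 + 47147)*26444 = 47066*26444 = 1244613304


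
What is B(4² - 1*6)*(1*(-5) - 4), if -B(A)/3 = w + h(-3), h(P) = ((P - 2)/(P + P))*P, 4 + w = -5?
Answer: -621/2 ≈ -310.50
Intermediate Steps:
w = -9 (w = -4 - 5 = -9)
h(P) = -1 + P/2 (h(P) = ((-2 + P)/((2*P)))*P = ((-2 + P)*(1/(2*P)))*P = ((-2 + P)/(2*P))*P = -1 + P/2)
B(A) = 69/2 (B(A) = -3*(-9 + (-1 + (½)*(-3))) = -3*(-9 + (-1 - 3/2)) = -3*(-9 - 5/2) = -3*(-23/2) = 69/2)
B(4² - 1*6)*(1*(-5) - 4) = 69*(1*(-5) - 4)/2 = 69*(-5 - 4)/2 = (69/2)*(-9) = -621/2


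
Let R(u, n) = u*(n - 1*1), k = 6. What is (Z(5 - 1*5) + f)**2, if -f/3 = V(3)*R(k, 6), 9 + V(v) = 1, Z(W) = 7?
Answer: 528529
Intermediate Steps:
V(v) = -8 (V(v) = -9 + 1 = -8)
R(u, n) = u*(-1 + n) (R(u, n) = u*(n - 1) = u*(-1 + n))
f = 720 (f = -(-24)*6*(-1 + 6) = -(-24)*6*5 = -(-24)*30 = -3*(-240) = 720)
(Z(5 - 1*5) + f)**2 = (7 + 720)**2 = 727**2 = 528529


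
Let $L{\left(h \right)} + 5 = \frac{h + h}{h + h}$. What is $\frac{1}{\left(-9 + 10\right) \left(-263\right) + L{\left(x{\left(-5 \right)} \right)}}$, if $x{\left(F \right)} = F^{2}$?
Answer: $- \frac{1}{267} \approx -0.0037453$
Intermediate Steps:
$L{\left(h \right)} = -4$ ($L{\left(h \right)} = -5 + \frac{h + h}{h + h} = -5 + \frac{2 h}{2 h} = -5 + 2 h \frac{1}{2 h} = -5 + 1 = -4$)
$\frac{1}{\left(-9 + 10\right) \left(-263\right) + L{\left(x{\left(-5 \right)} \right)}} = \frac{1}{\left(-9 + 10\right) \left(-263\right) - 4} = \frac{1}{1 \left(-263\right) - 4} = \frac{1}{-263 - 4} = \frac{1}{-267} = - \frac{1}{267}$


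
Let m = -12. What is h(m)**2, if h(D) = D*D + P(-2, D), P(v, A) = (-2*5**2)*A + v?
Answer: 550564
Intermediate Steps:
P(v, A) = v - 50*A (P(v, A) = (-2*25)*A + v = -50*A + v = v - 50*A)
h(D) = -2 + D**2 - 50*D (h(D) = D*D + (-2 - 50*D) = D**2 + (-2 - 50*D) = -2 + D**2 - 50*D)
h(m)**2 = (-2 + (-12)**2 - 50*(-12))**2 = (-2 + 144 + 600)**2 = 742**2 = 550564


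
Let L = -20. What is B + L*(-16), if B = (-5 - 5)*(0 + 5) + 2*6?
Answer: 282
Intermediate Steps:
B = -38 (B = -10*5 + 12 = -50 + 12 = -38)
B + L*(-16) = -38 - 20*(-16) = -38 + 320 = 282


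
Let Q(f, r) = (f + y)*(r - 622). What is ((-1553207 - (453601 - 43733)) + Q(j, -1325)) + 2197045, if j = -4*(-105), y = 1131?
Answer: -2785827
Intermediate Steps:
j = 420
Q(f, r) = (-622 + r)*(1131 + f) (Q(f, r) = (f + 1131)*(r - 622) = (1131 + f)*(-622 + r) = (-622 + r)*(1131 + f))
((-1553207 - (453601 - 43733)) + Q(j, -1325)) + 2197045 = ((-1553207 - (453601 - 43733)) + (-703482 - 622*420 + 1131*(-1325) + 420*(-1325))) + 2197045 = ((-1553207 - 1*409868) + (-703482 - 261240 - 1498575 - 556500)) + 2197045 = ((-1553207 - 409868) - 3019797) + 2197045 = (-1963075 - 3019797) + 2197045 = -4982872 + 2197045 = -2785827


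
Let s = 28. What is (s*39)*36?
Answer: 39312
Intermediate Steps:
(s*39)*36 = (28*39)*36 = 1092*36 = 39312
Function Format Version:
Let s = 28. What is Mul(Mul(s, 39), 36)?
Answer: 39312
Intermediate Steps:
Mul(Mul(s, 39), 36) = Mul(Mul(28, 39), 36) = Mul(1092, 36) = 39312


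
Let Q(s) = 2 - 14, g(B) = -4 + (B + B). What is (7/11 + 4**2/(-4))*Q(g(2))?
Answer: 444/11 ≈ 40.364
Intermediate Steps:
g(B) = -4 + 2*B
Q(s) = -12
(7/11 + 4**2/(-4))*Q(g(2)) = (7/11 + 4**2/(-4))*(-12) = (7*(1/11) + 16*(-1/4))*(-12) = (7/11 - 4)*(-12) = -37/11*(-12) = 444/11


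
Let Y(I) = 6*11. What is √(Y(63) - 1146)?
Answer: 6*I*√30 ≈ 32.863*I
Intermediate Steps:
Y(I) = 66
√(Y(63) - 1146) = √(66 - 1146) = √(-1080) = 6*I*√30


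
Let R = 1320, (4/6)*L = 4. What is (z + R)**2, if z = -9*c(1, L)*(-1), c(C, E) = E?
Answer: 1887876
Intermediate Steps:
L = 6 (L = (3/2)*4 = 6)
z = 54 (z = -9*6*(-1) = -54*(-1) = 54)
(z + R)**2 = (54 + 1320)**2 = 1374**2 = 1887876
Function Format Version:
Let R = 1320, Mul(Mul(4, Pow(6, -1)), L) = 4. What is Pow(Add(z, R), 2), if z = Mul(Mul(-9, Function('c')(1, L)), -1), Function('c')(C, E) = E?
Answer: 1887876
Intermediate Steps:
L = 6 (L = Mul(Rational(3, 2), 4) = 6)
z = 54 (z = Mul(Mul(-9, 6), -1) = Mul(-54, -1) = 54)
Pow(Add(z, R), 2) = Pow(Add(54, 1320), 2) = Pow(1374, 2) = 1887876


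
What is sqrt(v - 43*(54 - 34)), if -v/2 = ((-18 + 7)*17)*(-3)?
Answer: I*sqrt(1982) ≈ 44.52*I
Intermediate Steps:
v = -1122 (v = -2*(-18 + 7)*17*(-3) = -2*(-11*17)*(-3) = -(-374)*(-3) = -2*561 = -1122)
sqrt(v - 43*(54 - 34)) = sqrt(-1122 - 43*(54 - 34)) = sqrt(-1122 - 43*20) = sqrt(-1122 - 860) = sqrt(-1982) = I*sqrt(1982)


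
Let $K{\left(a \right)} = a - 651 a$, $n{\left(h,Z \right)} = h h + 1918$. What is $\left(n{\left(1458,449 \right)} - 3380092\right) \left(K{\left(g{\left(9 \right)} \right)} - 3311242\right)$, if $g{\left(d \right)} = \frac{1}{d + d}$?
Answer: $\frac{12441233457410}{3} \approx 4.1471 \cdot 10^{12}$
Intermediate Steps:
$n{\left(h,Z \right)} = 1918 + h^{2}$ ($n{\left(h,Z \right)} = h^{2} + 1918 = 1918 + h^{2}$)
$g{\left(d \right)} = \frac{1}{2 d}$
$K{\left(a \right)} = - 650 a$
$\left(n{\left(1458,449 \right)} - 3380092\right) \left(K{\left(g{\left(9 \right)} \right)} - 3311242\right) = \left(\left(1918 + 1458^{2}\right) - 3380092\right) \left(- 650 \frac{1}{2 \cdot 9} - 3311242\right) = \left(\left(1918 + 2125764\right) - 3380092\right) \left(- 650 \cdot \frac{1}{2} \cdot \frac{1}{9} - 3311242\right) = \left(2127682 - 3380092\right) \left(\left(-650\right) \frac{1}{18} - 3311242\right) = - 1252410 \left(- \frac{325}{9} - 3311242\right) = \left(-1252410\right) \left(- \frac{29801503}{9}\right) = \frac{12441233457410}{3}$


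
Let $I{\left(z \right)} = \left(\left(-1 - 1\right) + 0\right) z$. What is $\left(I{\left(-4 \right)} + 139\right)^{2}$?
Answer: $21609$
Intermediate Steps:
$I{\left(z \right)} = - 2 z$ ($I{\left(z \right)} = \left(-2 + 0\right) z = - 2 z$)
$\left(I{\left(-4 \right)} + 139\right)^{2} = \left(\left(-2\right) \left(-4\right) + 139\right)^{2} = \left(8 + 139\right)^{2} = 147^{2} = 21609$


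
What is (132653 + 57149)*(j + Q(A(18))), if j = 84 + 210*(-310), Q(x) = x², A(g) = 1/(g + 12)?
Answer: -5553074979499/450 ≈ -1.2340e+10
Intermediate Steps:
A(g) = 1/(12 + g)
j = -65016 (j = 84 - 65100 = -65016)
(132653 + 57149)*(j + Q(A(18))) = (132653 + 57149)*(-65016 + (1/(12 + 18))²) = 189802*(-65016 + (1/30)²) = 189802*(-65016 + 1/900) = 189802*(-58514399/900) = -5553074979499/450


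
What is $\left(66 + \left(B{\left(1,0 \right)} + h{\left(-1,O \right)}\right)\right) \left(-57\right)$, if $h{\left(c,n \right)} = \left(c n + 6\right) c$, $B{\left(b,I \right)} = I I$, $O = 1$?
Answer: $-3477$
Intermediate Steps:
$B{\left(b,I \right)} = I^{2}$
$h{\left(c,n \right)} = c \left(6 + c n\right)$ ($h{\left(c,n \right)} = \left(6 + c n\right) c = c \left(6 + c n\right)$)
$\left(66 + \left(B{\left(1,0 \right)} + h{\left(-1,O \right)}\right)\right) \left(-57\right) = \left(66 - \left(6 + 0 - 1\right)\right) \left(-57\right) = \left(66 + \left(0 - \left(6 - 1\right)\right)\right) \left(-57\right) = \left(66 + \left(0 - 5\right)\right) \left(-57\right) = \left(66 - 5\right) \left(-57\right) = 61 \left(-57\right) = -3477$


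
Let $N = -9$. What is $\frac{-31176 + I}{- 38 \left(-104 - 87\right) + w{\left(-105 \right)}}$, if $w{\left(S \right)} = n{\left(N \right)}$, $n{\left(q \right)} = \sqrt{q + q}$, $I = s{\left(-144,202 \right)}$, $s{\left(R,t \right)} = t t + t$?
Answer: $\frac{35673070}{26339291} - \frac{14745 i \sqrt{2}}{26339291} \approx 1.3544 - 0.00079169 i$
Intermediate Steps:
$s{\left(R,t \right)} = t + t^{2}$ ($s{\left(R,t \right)} = t^{2} + t = t + t^{2}$)
$I = 41006$ ($I = 202 \left(1 + 202\right) = 202 \cdot 203 = 41006$)
$n{\left(q \right)} = \sqrt{2} \sqrt{q}$ ($n{\left(q \right)} = \sqrt{2 q} = \sqrt{2} \sqrt{q}$)
$w{\left(S \right)} = 3 i \sqrt{2}$ ($w{\left(S \right)} = \sqrt{2} \sqrt{-9} = \sqrt{2} \cdot 3 i = 3 i \sqrt{2}$)
$\frac{-31176 + I}{- 38 \left(-104 - 87\right) + w{\left(-105 \right)}} = \frac{-31176 + 41006}{- 38 \left(-104 - 87\right) + 3 i \sqrt{2}} = \frac{9830}{\left(-38\right) \left(-191\right) + 3 i \sqrt{2}} = \frac{9830}{7258 + 3 i \sqrt{2}}$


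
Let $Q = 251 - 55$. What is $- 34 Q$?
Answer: $-6664$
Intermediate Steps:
$Q = 196$ ($Q = 251 - 55 = 196$)
$- 34 Q = \left(-34\right) 196 = -6664$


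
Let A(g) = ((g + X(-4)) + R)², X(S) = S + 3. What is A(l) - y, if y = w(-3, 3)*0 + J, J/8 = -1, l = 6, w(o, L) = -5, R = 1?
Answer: 44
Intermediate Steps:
J = -8 (J = 8*(-1) = -8)
X(S) = 3 + S
y = -8 (y = -5*0 - 8 = 0 - 8 = -8)
A(g) = g² (A(g) = ((g + (3 - 4)) + 1)² = ((g - 1) + 1)² = ((-1 + g) + 1)² = g²)
A(l) - y = 6² - 1*(-8) = 36 + 8 = 44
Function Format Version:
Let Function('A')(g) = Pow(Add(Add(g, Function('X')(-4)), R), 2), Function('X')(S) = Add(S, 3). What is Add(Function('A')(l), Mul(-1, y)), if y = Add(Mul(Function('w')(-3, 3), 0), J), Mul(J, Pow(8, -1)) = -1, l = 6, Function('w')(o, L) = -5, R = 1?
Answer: 44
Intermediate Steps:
J = -8 (J = Mul(8, -1) = -8)
Function('X')(S) = Add(3, S)
y = -8 (y = Add(Mul(-5, 0), -8) = Add(0, -8) = -8)
Function('A')(g) = Pow(g, 2) (Function('A')(g) = Pow(Add(Add(g, Add(3, -4)), 1), 2) = Pow(Add(Add(g, -1), 1), 2) = Pow(Add(Add(-1, g), 1), 2) = Pow(g, 2))
Add(Function('A')(l), Mul(-1, y)) = Add(Pow(6, 2), Mul(-1, -8)) = Add(36, 8) = 44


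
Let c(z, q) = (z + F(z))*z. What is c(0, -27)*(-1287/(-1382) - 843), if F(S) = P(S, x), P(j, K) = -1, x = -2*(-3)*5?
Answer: 0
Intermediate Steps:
x = 30 (x = 6*5 = 30)
F(S) = -1
c(z, q) = z*(-1 + z) (c(z, q) = (z - 1)*z = (-1 + z)*z = z*(-1 + z))
c(0, -27)*(-1287/(-1382) - 843) = (0*(-1 + 0))*(-1287/(-1382) - 843) = (0*(-1))*(-1287*(-1/1382) - 843) = 0*(1287/1382 - 843) = 0*(-1163739/1382) = 0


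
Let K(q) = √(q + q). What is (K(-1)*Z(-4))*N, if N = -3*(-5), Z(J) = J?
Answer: -60*I*√2 ≈ -84.853*I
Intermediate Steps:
N = 15
K(q) = √2*√q (K(q) = √(2*q) = √2*√q)
(K(-1)*Z(-4))*N = ((√2*√(-1))*(-4))*15 = ((√2*I)*(-4))*15 = ((I*√2)*(-4))*15 = -4*I*√2*15 = -60*I*√2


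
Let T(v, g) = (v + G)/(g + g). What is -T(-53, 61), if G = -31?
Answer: 42/61 ≈ 0.68852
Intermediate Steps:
T(v, g) = (-31 + v)/(2*g) (T(v, g) = (v - 31)/(g + g) = (-31 + v)/((2*g)) = (-31 + v)*(1/(2*g)) = (-31 + v)/(2*g))
-T(-53, 61) = -(-31 - 53)/(2*61) = -(-84)/(2*61) = -1*(-42/61) = 42/61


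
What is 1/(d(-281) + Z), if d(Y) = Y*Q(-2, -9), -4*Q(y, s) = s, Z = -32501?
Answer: -4/132533 ≈ -3.0181e-5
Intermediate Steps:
Q(y, s) = -s/4
d(Y) = 9*Y/4 (d(Y) = Y*(-¼*(-9)) = Y*(9/4) = 9*Y/4)
1/(d(-281) + Z) = 1/((9/4)*(-281) - 32501) = 1/(-2529/4 - 32501) = 1/(-132533/4) = -4/132533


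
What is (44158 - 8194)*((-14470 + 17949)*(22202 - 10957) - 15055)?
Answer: 1406418973200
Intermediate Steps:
(44158 - 8194)*((-14470 + 17949)*(22202 - 10957) - 15055) = 35964*(3479*11245 - 15055) = 35964*(39121355 - 15055) = 35964*39106300 = 1406418973200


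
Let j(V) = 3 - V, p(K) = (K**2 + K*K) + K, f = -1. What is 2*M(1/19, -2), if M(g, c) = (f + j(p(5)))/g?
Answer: -2014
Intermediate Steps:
p(K) = K + 2*K**2 (p(K) = (K**2 + K**2) + K = 2*K**2 + K = K + 2*K**2)
M(g, c) = -53/g (M(g, c) = (-1 + (3 - 5*(1 + 2*5)))/g = (-1 + (3 - 5*(1 + 10)))/g = (-1 + (3 - 5*11))/g = (-1 + (3 - 1*55))/g = (-1 + (3 - 55))/g = (-1 - 52)/g = -53/g)
2*M(1/19, -2) = 2*(-53/(1/19)) = 2*(-53/1/19) = 2*(-53*19) = 2*(-1007) = -2014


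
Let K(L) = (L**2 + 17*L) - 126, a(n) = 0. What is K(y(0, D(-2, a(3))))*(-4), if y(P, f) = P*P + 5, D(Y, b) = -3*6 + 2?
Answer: 64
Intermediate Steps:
D(Y, b) = -16 (D(Y, b) = -18 + 2 = -16)
y(P, f) = 5 + P**2 (y(P, f) = P**2 + 5 = 5 + P**2)
K(L) = -126 + L**2 + 17*L
K(y(0, D(-2, a(3))))*(-4) = (-126 + (5 + 0**2)**2 + 17*(5 + 0**2))*(-4) = (-126 + (5 + 0)**2 + 17*(5 + 0))*(-4) = (-126 + 5**2 + 17*5)*(-4) = (-126 + 25 + 85)*(-4) = -16*(-4) = 64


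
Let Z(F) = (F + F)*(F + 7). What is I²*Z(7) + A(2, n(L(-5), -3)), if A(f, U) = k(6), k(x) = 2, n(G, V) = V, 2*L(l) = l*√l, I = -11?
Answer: 23718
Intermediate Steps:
L(l) = l^(3/2)/2 (L(l) = (l*√l)/2 = l^(3/2)/2)
A(f, U) = 2
Z(F) = 2*F*(7 + F) (Z(F) = (2*F)*(7 + F) = 2*F*(7 + F))
I²*Z(7) + A(2, n(L(-5), -3)) = (-11)²*(2*7*(7 + 7)) + 2 = 121*(2*7*14) + 2 = 121*196 + 2 = 23716 + 2 = 23718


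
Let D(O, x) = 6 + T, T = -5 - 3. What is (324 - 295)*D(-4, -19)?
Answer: -58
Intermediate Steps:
T = -8
D(O, x) = -2 (D(O, x) = 6 - 8 = -2)
(324 - 295)*D(-4, -19) = (324 - 295)*(-2) = 29*(-2) = -58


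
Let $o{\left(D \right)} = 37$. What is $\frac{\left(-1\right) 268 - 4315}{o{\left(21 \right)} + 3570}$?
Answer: $- \frac{4583}{3607} \approx -1.2706$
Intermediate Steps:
$\frac{\left(-1\right) 268 - 4315}{o{\left(21 \right)} + 3570} = \frac{\left(-1\right) 268 - 4315}{37 + 3570} = \frac{-268 - 4315}{3607} = \left(-4583\right) \frac{1}{3607} = - \frac{4583}{3607}$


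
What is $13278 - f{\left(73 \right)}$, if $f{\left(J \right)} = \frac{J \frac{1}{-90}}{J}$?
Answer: $\frac{1195021}{90} \approx 13278.0$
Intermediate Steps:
$f{\left(J \right)} = - \frac{1}{90}$ ($f{\left(J \right)} = \frac{J \left(- \frac{1}{90}\right)}{J} = \frac{\left(- \frac{1}{90}\right) J}{J} = - \frac{1}{90}$)
$13278 - f{\left(73 \right)} = 13278 - - \frac{1}{90} = 13278 + \frac{1}{90} = \frac{1195021}{90}$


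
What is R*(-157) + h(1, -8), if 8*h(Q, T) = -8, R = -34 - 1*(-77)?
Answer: -6752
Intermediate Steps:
R = 43 (R = -34 + 77 = 43)
h(Q, T) = -1 (h(Q, T) = (⅛)*(-8) = -1)
R*(-157) + h(1, -8) = 43*(-157) - 1 = -6751 - 1 = -6752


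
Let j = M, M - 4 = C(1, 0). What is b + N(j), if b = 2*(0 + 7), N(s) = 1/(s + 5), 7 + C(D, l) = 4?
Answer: 85/6 ≈ 14.167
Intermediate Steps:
C(D, l) = -3 (C(D, l) = -7 + 4 = -3)
M = 1 (M = 4 - 3 = 1)
j = 1
N(s) = 1/(5 + s)
b = 14 (b = 2*7 = 14)
b + N(j) = 14 + 1/(5 + 1) = 14 + 1/6 = 85/6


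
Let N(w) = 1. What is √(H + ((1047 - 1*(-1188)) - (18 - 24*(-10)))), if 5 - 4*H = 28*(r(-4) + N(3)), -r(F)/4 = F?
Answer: √7437/2 ≈ 43.119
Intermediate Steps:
r(F) = -4*F
H = -471/4 (H = 5/4 - 7*(-4*(-4) + 1) = 5/4 - 7*(16 + 1) = 5/4 - 7*17 = 5/4 - ¼*476 = 5/4 - 119 = -471/4 ≈ -117.75)
√(H + ((1047 - 1*(-1188)) - (18 - 24*(-10)))) = √(-471/4 + ((1047 - 1*(-1188)) - (18 - 24*(-10)))) = √(-471/4 + ((1047 + 1188) - (18 + 240))) = √(-471/4 + (2235 - 1*258)) = √(-471/4 + (2235 - 258)) = √(-471/4 + 1977) = √(7437/4) = √7437/2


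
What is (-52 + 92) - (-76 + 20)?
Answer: 96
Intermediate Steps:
(-52 + 92) - (-76 + 20) = 40 - 1*(-56) = 40 + 56 = 96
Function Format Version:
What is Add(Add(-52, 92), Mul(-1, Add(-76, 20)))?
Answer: 96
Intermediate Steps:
Add(Add(-52, 92), Mul(-1, Add(-76, 20))) = Add(40, Mul(-1, -56)) = Add(40, 56) = 96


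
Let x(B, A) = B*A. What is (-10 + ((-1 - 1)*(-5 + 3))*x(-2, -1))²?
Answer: 4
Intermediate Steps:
x(B, A) = A*B
(-10 + ((-1 - 1)*(-5 + 3))*x(-2, -1))² = (-10 + ((-1 - 1)*(-5 + 3))*(-1*(-2)))² = (-10 - 2*(-2)*2)² = (-10 + 4*2)² = (-10 + 8)² = (-2)² = 4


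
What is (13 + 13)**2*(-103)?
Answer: -69628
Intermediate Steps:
(13 + 13)**2*(-103) = 26**2*(-103) = 676*(-103) = -69628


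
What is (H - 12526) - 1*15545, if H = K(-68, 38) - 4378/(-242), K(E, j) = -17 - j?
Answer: -309187/11 ≈ -28108.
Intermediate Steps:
H = -406/11 (H = (-17 - 1*38) - 4378/(-242) = (-17 - 38) - 4378*(-1)/242 = -55 - 1*(-199/11) = -55 + 199/11 = -406/11 ≈ -36.909)
(H - 12526) - 1*15545 = (-406/11 - 12526) - 1*15545 = -138192/11 - 15545 = -309187/11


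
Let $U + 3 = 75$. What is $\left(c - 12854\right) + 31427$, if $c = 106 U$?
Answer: $26205$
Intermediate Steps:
$U = 72$ ($U = -3 + 75 = 72$)
$c = 7632$ ($c = 106 \cdot 72 = 7632$)
$\left(c - 12854\right) + 31427 = \left(7632 - 12854\right) + 31427 = -5222 + 31427 = 26205$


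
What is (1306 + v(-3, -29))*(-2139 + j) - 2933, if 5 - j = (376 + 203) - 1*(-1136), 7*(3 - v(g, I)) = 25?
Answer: -35192693/7 ≈ -5.0275e+6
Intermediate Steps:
v(g, I) = -4/7 (v(g, I) = 3 - ⅐*25 = 3 - 25/7 = -4/7)
j = -1710 (j = 5 - ((376 + 203) - 1*(-1136)) = 5 - (579 + 1136) = 5 - 1*1715 = 5 - 1715 = -1710)
(1306 + v(-3, -29))*(-2139 + j) - 2933 = (1306 - 4/7)*(-2139 - 1710) - 2933 = (9138/7)*(-3849) - 2933 = -35172162/7 - 2933 = -35192693/7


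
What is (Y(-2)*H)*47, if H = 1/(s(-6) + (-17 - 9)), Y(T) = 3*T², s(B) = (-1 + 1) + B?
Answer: -141/8 ≈ -17.625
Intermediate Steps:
s(B) = B (s(B) = 0 + B = B)
H = -1/32 (H = 1/(-6 + (-17 - 9)) = 1/(-6 - 26) = 1/(-32) = -1/32 ≈ -0.031250)
(Y(-2)*H)*47 = ((3*(-2)²)*(-1/32))*47 = ((3*4)*(-1/32))*47 = (12*(-1/32))*47 = -3/8*47 = -141/8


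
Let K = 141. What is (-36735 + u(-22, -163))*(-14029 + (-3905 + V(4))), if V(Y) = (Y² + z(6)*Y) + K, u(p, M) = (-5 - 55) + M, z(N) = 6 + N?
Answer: 655228382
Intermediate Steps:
u(p, M) = -60 + M
V(Y) = 141 + Y² + 12*Y (V(Y) = (Y² + (6 + 6)*Y) + 141 = (Y² + 12*Y) + 141 = 141 + Y² + 12*Y)
(-36735 + u(-22, -163))*(-14029 + (-3905 + V(4))) = (-36735 + (-60 - 163))*(-14029 + (-3905 + (141 + 4² + 12*4))) = (-36735 - 223)*(-14029 + (-3905 + (141 + 16 + 48))) = -36958*(-14029 + (-3905 + 205)) = -36958*(-14029 - 3700) = -36958*(-17729) = 655228382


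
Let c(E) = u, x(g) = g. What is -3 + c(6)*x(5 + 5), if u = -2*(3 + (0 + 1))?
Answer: -83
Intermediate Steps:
u = -8 (u = -2*(3 + 1) = -2*4 = -8)
c(E) = -8
-3 + c(6)*x(5 + 5) = -3 - 8*(5 + 5) = -3 - 8*10 = -3 - 80 = -83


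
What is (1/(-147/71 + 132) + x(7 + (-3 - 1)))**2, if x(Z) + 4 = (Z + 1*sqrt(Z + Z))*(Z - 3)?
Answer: 1356375241/85100625 ≈ 15.938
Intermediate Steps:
x(Z) = -4 + (-3 + Z)*(Z + sqrt(2)*sqrt(Z)) (x(Z) = -4 + (Z + 1*sqrt(Z + Z))*(Z - 3) = -4 + (Z + 1*sqrt(2*Z))*(-3 + Z) = -4 + (Z + 1*(sqrt(2)*sqrt(Z)))*(-3 + Z) = -4 + (Z + sqrt(2)*sqrt(Z))*(-3 + Z) = -4 + (-3 + Z)*(Z + sqrt(2)*sqrt(Z)))
(1/(-147/71 + 132) + x(7 + (-3 - 1)))**2 = (1/(-147/71 + 132) + (-4 + (7 + (-3 - 1))**2 - 3*(7 + (-3 - 1)) + sqrt(2)*(7 + (-3 - 1))**(3/2) - 3*sqrt(2)*sqrt(7 + (-3 - 1))))**2 = (1/(-147*1/71 + 132) + (-4 + (7 - 4)**2 - 3*(7 - 4) + sqrt(2)*(7 - 4)**(3/2) - 3*sqrt(2)*sqrt(7 - 4)))**2 = (1/(-147/71 + 132) + (-4 + 3**2 - 3*3 + sqrt(2)*3**(3/2) - 3*sqrt(2)*sqrt(3)))**2 = (1/(9225/71) + (-4 + 9 - 9 + sqrt(2)*(3*sqrt(3)) - 3*sqrt(6)))**2 = (71/9225 + (-4 + 9 - 9 + 3*sqrt(6) - 3*sqrt(6)))**2 = (71/9225 - 4)**2 = (-36829/9225)**2 = 1356375241/85100625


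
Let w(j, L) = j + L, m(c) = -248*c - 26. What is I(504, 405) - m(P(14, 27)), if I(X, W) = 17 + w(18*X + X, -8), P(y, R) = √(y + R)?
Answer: 9611 + 248*√41 ≈ 11199.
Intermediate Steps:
P(y, R) = √(R + y)
m(c) = -26 - 248*c
w(j, L) = L + j
I(X, W) = 9 + 19*X (I(X, W) = 17 + (-8 + (18*X + X)) = 17 + (-8 + 19*X) = 9 + 19*X)
I(504, 405) - m(P(14, 27)) = (9 + 19*504) - (-26 - 248*√(27 + 14)) = (9 + 9576) - (-26 - 248*√41) = 9585 + (26 + 248*√41) = 9611 + 248*√41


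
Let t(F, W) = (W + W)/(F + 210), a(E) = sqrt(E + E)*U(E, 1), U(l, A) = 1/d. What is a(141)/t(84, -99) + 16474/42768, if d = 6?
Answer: 8237/21384 - 49*sqrt(282)/198 ≈ -3.7706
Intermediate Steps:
U(l, A) = 1/6
a(E) = sqrt(2)*sqrt(E)/6 (a(E) = sqrt(E + E)*(1/6) = sqrt(2*E)*(1/6) = (sqrt(2)*sqrt(E))*(1/6) = sqrt(2)*sqrt(E)/6)
t(F, W) = 2*W/(210 + F) (t(F, W) = (2*W)/(210 + F) = 2*W/(210 + F))
a(141)/t(84, -99) + 16474/42768 = (sqrt(2)*sqrt(141)/6)/((2*(-99)/(210 + 84))) + 16474/42768 = (sqrt(282)/6)/((2*(-99)/294)) + 16474*(1/42768) = (sqrt(282)/6)/((2*(-99)*(1/294))) + 8237/21384 = (sqrt(282)/6)/(-33/49) + 8237/21384 = (sqrt(282)/6)*(-49/33) + 8237/21384 = -49*sqrt(282)/198 + 8237/21384 = 8237/21384 - 49*sqrt(282)/198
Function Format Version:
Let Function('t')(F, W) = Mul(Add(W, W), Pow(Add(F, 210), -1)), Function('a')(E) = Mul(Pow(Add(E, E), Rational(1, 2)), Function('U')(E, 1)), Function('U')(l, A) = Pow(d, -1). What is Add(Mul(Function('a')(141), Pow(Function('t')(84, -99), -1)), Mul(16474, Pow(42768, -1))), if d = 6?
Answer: Add(Rational(8237, 21384), Mul(Rational(-49, 198), Pow(282, Rational(1, 2)))) ≈ -3.7706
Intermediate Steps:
Function('U')(l, A) = Rational(1, 6) (Function('U')(l, A) = Pow(6, -1) = Rational(1, 6))
Function('a')(E) = Mul(Rational(1, 6), Pow(2, Rational(1, 2)), Pow(E, Rational(1, 2))) (Function('a')(E) = Mul(Pow(Add(E, E), Rational(1, 2)), Rational(1, 6)) = Mul(Pow(Mul(2, E), Rational(1, 2)), Rational(1, 6)) = Mul(Mul(Pow(2, Rational(1, 2)), Pow(E, Rational(1, 2))), Rational(1, 6)) = Mul(Rational(1, 6), Pow(2, Rational(1, 2)), Pow(E, Rational(1, 2))))
Function('t')(F, W) = Mul(2, W, Pow(Add(210, F), -1)) (Function('t')(F, W) = Mul(Mul(2, W), Pow(Add(210, F), -1)) = Mul(2, W, Pow(Add(210, F), -1)))
Add(Mul(Function('a')(141), Pow(Function('t')(84, -99), -1)), Mul(16474, Pow(42768, -1))) = Add(Mul(Mul(Rational(1, 6), Pow(2, Rational(1, 2)), Pow(141, Rational(1, 2))), Pow(Mul(2, -99, Pow(Add(210, 84), -1)), -1)), Mul(16474, Pow(42768, -1))) = Add(Mul(Mul(Rational(1, 6), Pow(282, Rational(1, 2))), Pow(Mul(2, -99, Pow(294, -1)), -1)), Mul(16474, Rational(1, 42768))) = Add(Mul(Mul(Rational(1, 6), Pow(282, Rational(1, 2))), Pow(Mul(2, -99, Rational(1, 294)), -1)), Rational(8237, 21384)) = Add(Mul(Mul(Rational(1, 6), Pow(282, Rational(1, 2))), Pow(Rational(-33, 49), -1)), Rational(8237, 21384)) = Add(Mul(Mul(Rational(1, 6), Pow(282, Rational(1, 2))), Rational(-49, 33)), Rational(8237, 21384)) = Add(Mul(Rational(-49, 198), Pow(282, Rational(1, 2))), Rational(8237, 21384)) = Add(Rational(8237, 21384), Mul(Rational(-49, 198), Pow(282, Rational(1, 2))))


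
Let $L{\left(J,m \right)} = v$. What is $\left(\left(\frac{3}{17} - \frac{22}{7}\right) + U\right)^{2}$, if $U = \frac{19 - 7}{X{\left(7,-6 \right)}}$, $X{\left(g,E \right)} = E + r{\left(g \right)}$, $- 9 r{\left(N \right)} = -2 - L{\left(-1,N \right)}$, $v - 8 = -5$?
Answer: $\frac{18550249}{693889} \approx 26.734$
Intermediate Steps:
$v = 3$ ($v = 8 - 5 = 3$)
$L{\left(J,m \right)} = 3$
$r{\left(N \right)} = \frac{5}{9}$ ($r{\left(N \right)} = - \frac{-2 - 3}{9} = \left(- \frac{1}{9}\right) \left(-5\right) = \frac{5}{9}$)
$X{\left(g,E \right)} = \frac{5}{9} + E$ ($X{\left(g,E \right)} = E + \frac{5}{9} = \frac{5}{9} + E$)
$U = - \frac{108}{49}$ ($U = \frac{19 - 7}{\frac{5}{9} - 6} = \frac{19 - 7}{- \frac{49}{9}} = 12 \left(- \frac{9}{49}\right) = - \frac{108}{49} \approx -2.2041$)
$\left(\left(\frac{3}{17} - \frac{22}{7}\right) + U\right)^{2} = \left(\left(\frac{3}{17} - \frac{22}{7}\right) - \frac{108}{49}\right)^{2} = \left(- \frac{353}{119} - \frac{108}{49}\right)^{2} = \left(- \frac{4307}{833}\right)^{2} = \frac{18550249}{693889}$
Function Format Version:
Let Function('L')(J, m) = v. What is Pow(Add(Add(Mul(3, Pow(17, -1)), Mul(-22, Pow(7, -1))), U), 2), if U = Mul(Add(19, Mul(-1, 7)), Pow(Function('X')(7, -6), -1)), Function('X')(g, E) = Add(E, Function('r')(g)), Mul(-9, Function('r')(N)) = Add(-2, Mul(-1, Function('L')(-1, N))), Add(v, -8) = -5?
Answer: Rational(18550249, 693889) ≈ 26.734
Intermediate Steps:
v = 3 (v = Add(8, -5) = 3)
Function('L')(J, m) = 3
Function('r')(N) = Rational(5, 9) (Function('r')(N) = Mul(Rational(-1, 9), Add(-2, Mul(-1, 3))) = Mul(Rational(-1, 9), Add(-2, -3)) = Mul(Rational(-1, 9), -5) = Rational(5, 9))
Function('X')(g, E) = Add(Rational(5, 9), E) (Function('X')(g, E) = Add(E, Rational(5, 9)) = Add(Rational(5, 9), E))
U = Rational(-108, 49) (U = Mul(Add(19, Mul(-1, 7)), Pow(Add(Rational(5, 9), -6), -1)) = Mul(Add(19, -7), Pow(Rational(-49, 9), -1)) = Mul(12, Rational(-9, 49)) = Rational(-108, 49) ≈ -2.2041)
Pow(Add(Add(Mul(3, Pow(17, -1)), Mul(-22, Pow(7, -1))), U), 2) = Pow(Add(Add(Mul(3, Pow(17, -1)), Mul(-22, Pow(7, -1))), Rational(-108, 49)), 2) = Pow(Add(Add(Mul(3, Rational(1, 17)), Mul(-22, Rational(1, 7))), Rational(-108, 49)), 2) = Pow(Add(Add(Rational(3, 17), Rational(-22, 7)), Rational(-108, 49)), 2) = Pow(Add(Rational(-353, 119), Rational(-108, 49)), 2) = Pow(Rational(-4307, 833), 2) = Rational(18550249, 693889)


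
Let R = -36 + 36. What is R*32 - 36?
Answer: -36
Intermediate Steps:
R = 0
R*32 - 36 = 0*32 - 36 = 0 - 36 = -36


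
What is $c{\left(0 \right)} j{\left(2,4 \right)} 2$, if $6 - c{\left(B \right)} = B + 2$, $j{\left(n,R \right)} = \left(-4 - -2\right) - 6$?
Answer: $-64$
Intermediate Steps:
$j{\left(n,R \right)} = -8$ ($j{\left(n,R \right)} = \left(-4 + 2\right) - 6 = -2 - 6 = -8$)
$c{\left(B \right)} = 4 - B$ ($c{\left(B \right)} = 6 - \left(B + 2\right) = 6 - \left(2 + B\right) = 4 - B$)
$c{\left(0 \right)} j{\left(2,4 \right)} 2 = \left(4 - 0\right) \left(-8\right) 2 = \left(4 + 0\right) \left(-8\right) 2 = 4 \left(-8\right) 2 = \left(-32\right) 2 = -64$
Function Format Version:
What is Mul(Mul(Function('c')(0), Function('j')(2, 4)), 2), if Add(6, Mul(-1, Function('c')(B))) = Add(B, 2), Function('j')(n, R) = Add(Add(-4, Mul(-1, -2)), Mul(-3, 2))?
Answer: -64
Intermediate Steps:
Function('j')(n, R) = -8 (Function('j')(n, R) = Add(Add(-4, 2), -6) = Add(-2, -6) = -8)
Function('c')(B) = Add(4, Mul(-1, B)) (Function('c')(B) = Add(6, Mul(-1, Add(B, 2))) = Add(6, Mul(-1, Add(2, B))) = Add(6, Add(-2, Mul(-1, B))) = Add(4, Mul(-1, B)))
Mul(Mul(Function('c')(0), Function('j')(2, 4)), 2) = Mul(Mul(Add(4, Mul(-1, 0)), -8), 2) = Mul(Mul(Add(4, 0), -8), 2) = Mul(Mul(4, -8), 2) = Mul(-32, 2) = -64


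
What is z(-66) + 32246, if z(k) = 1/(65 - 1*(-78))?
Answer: 4611179/143 ≈ 32246.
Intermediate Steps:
z(k) = 1/143 (z(k) = 1/(65 + 78) = 1/143)
z(-66) + 32246 = 1/143 + 32246 = 4611179/143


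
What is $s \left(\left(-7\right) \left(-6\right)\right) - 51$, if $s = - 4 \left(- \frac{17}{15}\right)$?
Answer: $\frac{697}{5} \approx 139.4$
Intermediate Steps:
$s = \frac{68}{15}$ ($s = - 4 \left(\left(-17\right) \frac{1}{15}\right) = \left(-4\right) \left(- \frac{17}{15}\right) = \frac{68}{15} \approx 4.5333$)
$s \left(\left(-7\right) \left(-6\right)\right) - 51 = \frac{68 \left(\left(-7\right) \left(-6\right)\right)}{15} - 51 = \frac{68}{15} \cdot 42 - 51 = \frac{952}{5} - 51 = \frac{697}{5}$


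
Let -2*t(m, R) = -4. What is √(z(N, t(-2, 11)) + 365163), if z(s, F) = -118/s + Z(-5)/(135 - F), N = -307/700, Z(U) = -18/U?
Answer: √15230940247316605/204155 ≈ 604.51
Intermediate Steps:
t(m, R) = 2 (t(m, R) = -½*(-4) = 2)
N = -307/700 (N = -307*1/700 = -307/700 ≈ -0.43857)
z(s, F) = -118/s + 18/(5*(135 - F)) (z(s, F) = -118/s + (-18/(-5))/(135 - F) = -118/s + (-18*(-⅕))/(135 - F) = -118/s + 18/(5*(135 - F)))
√(z(N, t(-2, 11)) + 365163) = √(2*(39825 - 295*2 - 9*(-307/700))/(5*(-307/700)*(-135 + 2)) + 365163) = √((⅖)*(-700/307)*(39825 - 590 + 2763/700)/(-133) + 365163) = √((⅖)*(-700/307)*(-1/133)*(27467263/700) + 365163) = √(54934526/204155 + 365163) = √(74604786791/204155) = √15230940247316605/204155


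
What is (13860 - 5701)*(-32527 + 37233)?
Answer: 38396254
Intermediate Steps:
(13860 - 5701)*(-32527 + 37233) = 8159*4706 = 38396254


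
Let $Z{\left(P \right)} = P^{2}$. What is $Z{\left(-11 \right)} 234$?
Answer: $28314$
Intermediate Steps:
$Z{\left(-11 \right)} 234 = \left(-11\right)^{2} \cdot 234 = 121 \cdot 234 = 28314$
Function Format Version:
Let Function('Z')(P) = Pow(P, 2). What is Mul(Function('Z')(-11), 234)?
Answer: 28314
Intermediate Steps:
Mul(Function('Z')(-11), 234) = Mul(Pow(-11, 2), 234) = Mul(121, 234) = 28314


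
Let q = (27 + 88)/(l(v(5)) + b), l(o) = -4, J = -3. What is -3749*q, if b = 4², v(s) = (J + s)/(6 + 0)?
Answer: -431135/12 ≈ -35928.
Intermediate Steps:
v(s) = -½ + s/6 (v(s) = (-3 + s)/(6 + 0) = (-3 + s)/6 = (-3 + s)*(⅙) = -½ + s/6)
b = 16
q = 115/12 (q = (27 + 88)/(-4 + 16) = 115/12 ≈ 9.5833)
-3749*q = -3749*115/12 = -431135/12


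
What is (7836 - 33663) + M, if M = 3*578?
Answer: -24093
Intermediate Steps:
M = 1734
(7836 - 33663) + M = (7836 - 33663) + 1734 = -25827 + 1734 = -24093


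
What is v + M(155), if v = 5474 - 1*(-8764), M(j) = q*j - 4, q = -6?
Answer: 13304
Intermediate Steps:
M(j) = -4 - 6*j (M(j) = -6*j - 4 = -4 - 6*j)
v = 14238 (v = 5474 + 8764 = 14238)
v + M(155) = 14238 + (-4 - 6*155) = 14238 + (-4 - 930) = 14238 - 934 = 13304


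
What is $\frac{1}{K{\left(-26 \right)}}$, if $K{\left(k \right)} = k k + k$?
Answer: $\frac{1}{650} \approx 0.0015385$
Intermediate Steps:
$K{\left(k \right)} = k + k^{2}$ ($K{\left(k \right)} = k^{2} + k = k + k^{2}$)
$\frac{1}{K{\left(-26 \right)}} = \frac{1}{\left(-26\right) \left(1 - 26\right)} = \frac{1}{\left(-26\right) \left(-25\right)} = \frac{1}{650}$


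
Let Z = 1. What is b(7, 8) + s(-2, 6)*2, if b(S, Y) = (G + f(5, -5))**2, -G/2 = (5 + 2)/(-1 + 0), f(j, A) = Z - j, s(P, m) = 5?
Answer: 110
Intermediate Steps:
f(j, A) = 1 - j
G = 14 (G = -2*(5 + 2)/(-1 + 0) = -14/(-1) = -14*(-1) = -2*(-7) = 14)
b(S, Y) = 100 (b(S, Y) = (14 + (1 - 1*5))**2 = (14 + (1 - 5))**2 = (14 - 4)**2 = 10**2 = 100)
b(7, 8) + s(-2, 6)*2 = 100 + 5*2 = 100 + 10 = 110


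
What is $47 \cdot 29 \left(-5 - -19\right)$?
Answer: $19082$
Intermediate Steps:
$47 \cdot 29 \left(-5 - -19\right) = 1363 \left(-5 + 19\right) = 1363 \cdot 14 = 19082$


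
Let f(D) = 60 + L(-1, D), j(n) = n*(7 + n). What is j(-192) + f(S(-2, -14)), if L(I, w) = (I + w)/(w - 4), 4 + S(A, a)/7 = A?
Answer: 1636723/46 ≈ 35581.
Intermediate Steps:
S(A, a) = -28 + 7*A
L(I, w) = (I + w)/(-4 + w)
f(D) = 60 + (-1 + D)/(-4 + D)
j(-192) + f(S(-2, -14)) = -192*(7 - 192) + (-241 + 61*(-28 + 7*(-2)))/(-4 + (-28 + 7*(-2))) = -192*(-185) + (-241 + 61*(-28 - 14))/(-4 + (-28 - 14)) = 35520 + (-241 + 61*(-42))/(-4 - 42) = 35520 + (-241 - 2562)/(-46) = 35520 - 1/46*(-2803) = 35520 + 2803/46 = 1636723/46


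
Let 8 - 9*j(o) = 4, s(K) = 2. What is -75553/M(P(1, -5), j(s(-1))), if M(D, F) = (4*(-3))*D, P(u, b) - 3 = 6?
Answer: 75553/108 ≈ 699.56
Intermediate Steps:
P(u, b) = 9 (P(u, b) = 3 + 6 = 9)
j(o) = 4/9 (j(o) = 8/9 - ⅑*4 = 8/9 - 4/9 = 4/9)
M(D, F) = -12*D
-75553/M(P(1, -5), j(s(-1))) = -75553/((-12*9)) = -75553/(-108) = -75553*(-1/108) = 75553/108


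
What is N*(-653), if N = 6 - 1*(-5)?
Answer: -7183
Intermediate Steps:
N = 11 (N = 6 + 5 = 11)
N*(-653) = 11*(-653) = -7183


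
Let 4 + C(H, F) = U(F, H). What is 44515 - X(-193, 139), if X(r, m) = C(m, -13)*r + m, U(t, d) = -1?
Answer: 43411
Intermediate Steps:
C(H, F) = -5 (C(H, F) = -4 - 1 = -5)
X(r, m) = m - 5*r (X(r, m) = -5*r + m = m - 5*r)
44515 - X(-193, 139) = 44515 - (139 - 5*(-193)) = 44515 - (139 + 965) = 44515 - 1*1104 = 44515 - 1104 = 43411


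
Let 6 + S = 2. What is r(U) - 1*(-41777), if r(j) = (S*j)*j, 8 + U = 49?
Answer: 35053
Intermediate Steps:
U = 41 (U = -8 + 49 = 41)
S = -4 (S = -6 + 2 = -4)
r(j) = -4*j**2 (r(j) = (-4*j)*j = -4*j**2)
r(U) - 1*(-41777) = -4*41**2 - 1*(-41777) = -4*1681 + 41777 = -6724 + 41777 = 35053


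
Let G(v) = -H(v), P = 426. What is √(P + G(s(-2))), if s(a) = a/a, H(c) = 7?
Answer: √419 ≈ 20.469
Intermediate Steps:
s(a) = 1
G(v) = -7 (G(v) = -1*7 = -7)
√(P + G(s(-2))) = √(426 - 7) = √419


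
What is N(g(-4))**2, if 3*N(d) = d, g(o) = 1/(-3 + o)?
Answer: 1/441 ≈ 0.0022676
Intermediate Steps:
N(d) = d/3
N(g(-4))**2 = (1/(3*(-3 - 4)))**2 = ((1/3)/(-7))**2 = ((1/3)*(-1/7))**2 = (-1/21)**2 = 1/441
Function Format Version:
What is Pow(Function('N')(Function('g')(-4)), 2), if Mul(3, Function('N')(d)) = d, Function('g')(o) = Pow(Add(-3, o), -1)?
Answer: Rational(1, 441) ≈ 0.0022676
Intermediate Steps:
Function('N')(d) = Mul(Rational(1, 3), d)
Pow(Function('N')(Function('g')(-4)), 2) = Pow(Mul(Rational(1, 3), Pow(Add(-3, -4), -1)), 2) = Pow(Mul(Rational(1, 3), Pow(-7, -1)), 2) = Pow(Mul(Rational(1, 3), Rational(-1, 7)), 2) = Pow(Rational(-1, 21), 2) = Rational(1, 441)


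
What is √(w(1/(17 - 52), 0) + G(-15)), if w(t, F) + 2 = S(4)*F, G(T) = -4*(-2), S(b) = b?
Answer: √6 ≈ 2.4495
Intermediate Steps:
G(T) = 8
w(t, F) = -2 + 4*F
√(w(1/(17 - 52), 0) + G(-15)) = √((-2 + 4*0) + 8) = √((-2 + 0) + 8) = √(-2 + 8) = √6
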